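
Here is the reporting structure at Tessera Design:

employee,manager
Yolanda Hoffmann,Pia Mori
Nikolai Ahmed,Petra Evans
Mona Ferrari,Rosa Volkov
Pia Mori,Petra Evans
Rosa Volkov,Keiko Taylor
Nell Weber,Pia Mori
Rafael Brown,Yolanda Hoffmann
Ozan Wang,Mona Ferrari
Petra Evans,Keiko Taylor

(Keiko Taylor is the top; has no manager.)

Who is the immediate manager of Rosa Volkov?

Keiko Taylor

Rosa Volkov reports directly to Keiko Taylor.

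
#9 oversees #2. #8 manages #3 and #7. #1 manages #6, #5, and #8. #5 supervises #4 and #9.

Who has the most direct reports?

Direct-report counts: #1 has 3; #8 has 2; #5 has 2; #9 has 1. The largest is 3, held by #1.

#1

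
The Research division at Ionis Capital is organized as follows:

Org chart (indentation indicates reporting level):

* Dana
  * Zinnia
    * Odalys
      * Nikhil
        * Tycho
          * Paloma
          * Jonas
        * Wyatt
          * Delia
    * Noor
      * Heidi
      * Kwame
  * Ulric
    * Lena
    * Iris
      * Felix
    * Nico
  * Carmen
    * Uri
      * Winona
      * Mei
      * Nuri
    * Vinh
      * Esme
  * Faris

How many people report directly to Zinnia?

2

Zinnia directly manages Odalys, Noor. That is 2 direct reports.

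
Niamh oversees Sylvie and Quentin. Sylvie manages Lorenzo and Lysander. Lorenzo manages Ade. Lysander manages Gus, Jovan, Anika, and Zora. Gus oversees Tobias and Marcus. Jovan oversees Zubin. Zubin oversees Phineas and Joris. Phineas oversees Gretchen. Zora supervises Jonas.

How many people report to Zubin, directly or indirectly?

3

Zubin directly manages Phineas, Joris. Under Phineas: Gretchen (1). Joris has no reports. So Zubin's organization is 2 direct reports plus everyone under them: 2 + 1 = 3.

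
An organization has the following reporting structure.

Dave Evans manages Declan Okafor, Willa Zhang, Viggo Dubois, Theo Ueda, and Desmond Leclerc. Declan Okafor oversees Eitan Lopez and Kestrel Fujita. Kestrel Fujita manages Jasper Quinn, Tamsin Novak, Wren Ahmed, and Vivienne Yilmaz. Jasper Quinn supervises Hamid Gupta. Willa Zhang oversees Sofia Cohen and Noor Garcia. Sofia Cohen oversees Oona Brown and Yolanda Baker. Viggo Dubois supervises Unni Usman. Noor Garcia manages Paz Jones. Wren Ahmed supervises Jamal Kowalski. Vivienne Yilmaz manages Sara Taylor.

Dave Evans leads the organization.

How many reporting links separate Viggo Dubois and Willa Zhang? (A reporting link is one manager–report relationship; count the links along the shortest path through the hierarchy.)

2

Viggo Dubois is 1 level below Dave Evans, and Willa Zhang is 1 level below Dave Evans (their lowest common manager). The shortest path runs up from Viggo Dubois to Dave Evans and back down to Willa Zhang: 1 + 1 = 2 links.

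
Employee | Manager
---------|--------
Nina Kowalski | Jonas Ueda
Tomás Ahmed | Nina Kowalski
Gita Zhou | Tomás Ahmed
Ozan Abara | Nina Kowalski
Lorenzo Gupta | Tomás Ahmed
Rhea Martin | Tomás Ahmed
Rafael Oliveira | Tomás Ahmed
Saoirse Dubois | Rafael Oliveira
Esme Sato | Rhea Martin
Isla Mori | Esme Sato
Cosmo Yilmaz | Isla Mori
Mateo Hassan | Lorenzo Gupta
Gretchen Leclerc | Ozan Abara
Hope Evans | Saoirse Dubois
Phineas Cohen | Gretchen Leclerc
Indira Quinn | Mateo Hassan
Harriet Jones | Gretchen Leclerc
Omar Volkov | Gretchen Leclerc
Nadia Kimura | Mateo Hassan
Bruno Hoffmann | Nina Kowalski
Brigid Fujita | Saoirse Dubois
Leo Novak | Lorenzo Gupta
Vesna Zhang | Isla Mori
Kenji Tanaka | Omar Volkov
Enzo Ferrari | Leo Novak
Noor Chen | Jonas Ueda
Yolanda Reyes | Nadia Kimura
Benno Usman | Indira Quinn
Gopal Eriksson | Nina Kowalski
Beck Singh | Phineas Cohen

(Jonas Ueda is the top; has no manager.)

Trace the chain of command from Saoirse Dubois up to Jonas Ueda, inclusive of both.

Saoirse Dubois -> Rafael Oliveira -> Tomás Ahmed -> Nina Kowalski -> Jonas Ueda

Saoirse Dubois reports to Rafael Oliveira. Rafael Oliveira reports to Tomás Ahmed. Tomás Ahmed reports to Nina Kowalski. Nina Kowalski reports to Jonas Ueda. Jonas Ueda is at the top.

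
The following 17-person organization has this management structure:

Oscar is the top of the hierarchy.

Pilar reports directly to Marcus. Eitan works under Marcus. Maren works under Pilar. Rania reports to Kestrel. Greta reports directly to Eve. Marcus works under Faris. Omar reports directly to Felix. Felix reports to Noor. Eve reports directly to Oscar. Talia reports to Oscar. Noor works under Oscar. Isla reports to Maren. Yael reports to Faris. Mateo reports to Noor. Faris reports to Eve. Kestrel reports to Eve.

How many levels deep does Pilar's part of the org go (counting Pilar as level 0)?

The longest chain under Pilar runs Pilar → Maren → Isla, which is 2 levels below Pilar.

2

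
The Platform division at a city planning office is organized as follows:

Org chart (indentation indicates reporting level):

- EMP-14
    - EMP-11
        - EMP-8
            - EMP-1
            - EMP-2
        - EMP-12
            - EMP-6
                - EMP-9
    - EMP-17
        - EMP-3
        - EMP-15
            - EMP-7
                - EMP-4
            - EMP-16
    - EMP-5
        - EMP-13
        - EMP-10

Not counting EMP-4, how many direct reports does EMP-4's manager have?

EMP-4 reports to EMP-7, and EMP-7 has no other direct reports. EMP-4 has 0 peers.

0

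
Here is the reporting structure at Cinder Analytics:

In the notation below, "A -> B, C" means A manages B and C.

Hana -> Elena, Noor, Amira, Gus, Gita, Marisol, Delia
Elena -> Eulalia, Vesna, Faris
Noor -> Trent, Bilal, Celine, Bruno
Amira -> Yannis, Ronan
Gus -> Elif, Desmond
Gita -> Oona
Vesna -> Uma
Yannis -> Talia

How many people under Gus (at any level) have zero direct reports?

The people in Gus's organization with no one reporting to them are Desmond, Elif. That is 2.

2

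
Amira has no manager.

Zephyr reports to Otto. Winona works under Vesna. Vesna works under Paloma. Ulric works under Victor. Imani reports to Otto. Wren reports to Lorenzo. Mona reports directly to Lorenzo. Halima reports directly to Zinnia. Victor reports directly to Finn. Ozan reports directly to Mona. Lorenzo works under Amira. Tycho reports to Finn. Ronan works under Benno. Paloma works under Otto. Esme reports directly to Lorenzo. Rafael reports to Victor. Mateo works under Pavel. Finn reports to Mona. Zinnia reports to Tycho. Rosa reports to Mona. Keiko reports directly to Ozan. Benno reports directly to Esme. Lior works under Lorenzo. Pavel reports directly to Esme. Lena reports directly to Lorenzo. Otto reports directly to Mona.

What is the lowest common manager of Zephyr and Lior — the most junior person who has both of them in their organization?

Zephyr's chain of managers is Otto, Mona, Lorenzo, Amira. Lior's chain of managers is Lorenzo, Amira. The first manager that appears in both chains is Lorenzo.

Lorenzo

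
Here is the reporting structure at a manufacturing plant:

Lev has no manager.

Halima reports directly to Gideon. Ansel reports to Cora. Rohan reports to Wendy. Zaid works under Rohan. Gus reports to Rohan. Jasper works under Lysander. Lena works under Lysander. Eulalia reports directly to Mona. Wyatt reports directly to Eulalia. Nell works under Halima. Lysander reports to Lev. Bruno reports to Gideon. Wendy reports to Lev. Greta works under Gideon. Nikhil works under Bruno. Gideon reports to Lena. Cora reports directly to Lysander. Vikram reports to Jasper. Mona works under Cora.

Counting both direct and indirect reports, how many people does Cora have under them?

4

Cora directly manages Mona, Ansel. Under Mona: Eulalia, Wyatt (2). Ansel has no reports. So Cora's organization is 2 direct reports plus everyone under them: 3 + 1 = 4.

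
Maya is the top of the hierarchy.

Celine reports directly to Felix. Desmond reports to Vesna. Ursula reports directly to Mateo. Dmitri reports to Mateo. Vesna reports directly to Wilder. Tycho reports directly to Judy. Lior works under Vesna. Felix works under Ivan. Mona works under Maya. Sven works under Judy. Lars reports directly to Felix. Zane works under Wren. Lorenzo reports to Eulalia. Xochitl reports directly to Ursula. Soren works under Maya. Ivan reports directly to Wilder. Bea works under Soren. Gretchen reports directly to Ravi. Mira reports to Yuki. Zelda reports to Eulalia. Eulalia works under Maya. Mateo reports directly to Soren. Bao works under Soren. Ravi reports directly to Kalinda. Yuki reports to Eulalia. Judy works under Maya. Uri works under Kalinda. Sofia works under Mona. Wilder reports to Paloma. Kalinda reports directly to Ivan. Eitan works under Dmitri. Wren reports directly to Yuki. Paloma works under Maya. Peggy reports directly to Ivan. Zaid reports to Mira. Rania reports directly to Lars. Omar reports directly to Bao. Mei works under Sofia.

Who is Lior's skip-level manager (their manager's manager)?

Wilder

Lior reports to Vesna, and Vesna reports to Wilder. So Lior's skip-level manager is Wilder.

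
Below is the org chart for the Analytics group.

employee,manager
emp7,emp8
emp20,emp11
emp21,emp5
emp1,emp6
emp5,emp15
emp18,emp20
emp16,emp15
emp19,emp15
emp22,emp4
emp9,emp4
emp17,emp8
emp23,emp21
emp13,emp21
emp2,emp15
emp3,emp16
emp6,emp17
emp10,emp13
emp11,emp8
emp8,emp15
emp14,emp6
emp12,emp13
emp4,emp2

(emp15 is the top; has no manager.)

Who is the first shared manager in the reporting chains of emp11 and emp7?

emp11's chain of managers is emp8, emp15. emp7's chain of managers is emp8, emp15. The first manager that appears in both chains is emp8.

emp8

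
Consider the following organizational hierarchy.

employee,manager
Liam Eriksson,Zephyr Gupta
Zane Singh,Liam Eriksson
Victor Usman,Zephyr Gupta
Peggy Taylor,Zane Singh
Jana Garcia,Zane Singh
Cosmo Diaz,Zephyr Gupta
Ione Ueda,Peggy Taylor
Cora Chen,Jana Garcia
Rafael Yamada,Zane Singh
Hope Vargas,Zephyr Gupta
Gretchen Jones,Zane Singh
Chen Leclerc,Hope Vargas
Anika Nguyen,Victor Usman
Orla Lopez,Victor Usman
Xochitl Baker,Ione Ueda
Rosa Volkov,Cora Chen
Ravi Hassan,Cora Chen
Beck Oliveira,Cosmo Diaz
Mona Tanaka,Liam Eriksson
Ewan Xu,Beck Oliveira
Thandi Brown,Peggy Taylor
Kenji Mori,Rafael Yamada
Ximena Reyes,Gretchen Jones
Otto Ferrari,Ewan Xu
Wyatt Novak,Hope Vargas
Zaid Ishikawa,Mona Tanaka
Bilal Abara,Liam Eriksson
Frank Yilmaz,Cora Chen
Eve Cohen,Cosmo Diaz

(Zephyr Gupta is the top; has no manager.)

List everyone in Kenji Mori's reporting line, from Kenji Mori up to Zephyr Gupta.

Kenji Mori -> Rafael Yamada -> Zane Singh -> Liam Eriksson -> Zephyr Gupta

Kenji Mori reports to Rafael Yamada. Rafael Yamada reports to Zane Singh. Zane Singh reports to Liam Eriksson. Liam Eriksson reports to Zephyr Gupta. Zephyr Gupta is at the top.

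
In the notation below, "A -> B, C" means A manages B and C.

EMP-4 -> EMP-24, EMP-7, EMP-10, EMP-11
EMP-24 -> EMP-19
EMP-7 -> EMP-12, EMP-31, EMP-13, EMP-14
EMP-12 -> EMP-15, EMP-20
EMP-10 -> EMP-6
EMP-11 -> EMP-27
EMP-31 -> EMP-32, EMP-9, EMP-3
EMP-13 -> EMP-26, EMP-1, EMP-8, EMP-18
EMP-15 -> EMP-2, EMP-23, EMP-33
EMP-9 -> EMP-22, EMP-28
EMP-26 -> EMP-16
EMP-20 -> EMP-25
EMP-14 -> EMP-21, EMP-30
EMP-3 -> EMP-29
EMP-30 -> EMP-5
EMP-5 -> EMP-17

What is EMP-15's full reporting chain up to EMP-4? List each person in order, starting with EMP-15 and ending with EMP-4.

EMP-15 -> EMP-12 -> EMP-7 -> EMP-4

EMP-15 reports to EMP-12. EMP-12 reports to EMP-7. EMP-7 reports to EMP-4. EMP-4 is at the top.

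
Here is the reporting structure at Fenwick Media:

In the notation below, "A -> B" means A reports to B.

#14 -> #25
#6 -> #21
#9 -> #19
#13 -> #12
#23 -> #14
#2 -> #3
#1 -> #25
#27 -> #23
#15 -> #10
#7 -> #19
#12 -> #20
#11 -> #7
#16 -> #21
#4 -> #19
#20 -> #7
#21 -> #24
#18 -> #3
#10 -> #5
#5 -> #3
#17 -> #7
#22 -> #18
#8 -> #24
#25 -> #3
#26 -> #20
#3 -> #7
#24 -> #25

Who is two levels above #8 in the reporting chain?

#25

#8 reports to #24, and #24 reports to #25. So #8's skip-level manager is #25.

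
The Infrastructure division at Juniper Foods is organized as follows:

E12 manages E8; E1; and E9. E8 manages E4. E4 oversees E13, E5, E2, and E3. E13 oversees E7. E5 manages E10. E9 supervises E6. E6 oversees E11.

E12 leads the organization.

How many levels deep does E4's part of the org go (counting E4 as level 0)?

2

The longest chain under E4 runs E4 → E5 → E10, which is 2 levels below E4.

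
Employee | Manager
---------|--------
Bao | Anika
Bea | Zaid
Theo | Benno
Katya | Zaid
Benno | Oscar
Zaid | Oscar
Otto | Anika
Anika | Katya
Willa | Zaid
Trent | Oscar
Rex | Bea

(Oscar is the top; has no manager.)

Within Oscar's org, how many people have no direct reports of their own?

6

The people in Oscar's organization with no one reporting to them are Willa, Bao, Otto, Rex, Theo, Trent. That is 6.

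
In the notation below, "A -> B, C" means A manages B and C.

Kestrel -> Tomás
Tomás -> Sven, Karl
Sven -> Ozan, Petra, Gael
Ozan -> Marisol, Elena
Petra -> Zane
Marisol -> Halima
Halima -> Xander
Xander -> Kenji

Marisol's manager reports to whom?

Sven

Marisol reports to Ozan, and Ozan reports to Sven. So Marisol's skip-level manager is Sven.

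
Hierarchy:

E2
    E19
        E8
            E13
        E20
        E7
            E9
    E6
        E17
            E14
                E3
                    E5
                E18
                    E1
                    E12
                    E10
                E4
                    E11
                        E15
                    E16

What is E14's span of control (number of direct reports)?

3

E14 directly manages E3, E18, E4. That is 3 direct reports.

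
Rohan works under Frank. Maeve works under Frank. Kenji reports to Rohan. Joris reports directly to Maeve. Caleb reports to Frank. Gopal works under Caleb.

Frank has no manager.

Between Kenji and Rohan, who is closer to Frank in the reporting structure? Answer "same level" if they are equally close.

Rohan

Kenji is 2 levels below Frank; Rohan is 1. Rohan is higher.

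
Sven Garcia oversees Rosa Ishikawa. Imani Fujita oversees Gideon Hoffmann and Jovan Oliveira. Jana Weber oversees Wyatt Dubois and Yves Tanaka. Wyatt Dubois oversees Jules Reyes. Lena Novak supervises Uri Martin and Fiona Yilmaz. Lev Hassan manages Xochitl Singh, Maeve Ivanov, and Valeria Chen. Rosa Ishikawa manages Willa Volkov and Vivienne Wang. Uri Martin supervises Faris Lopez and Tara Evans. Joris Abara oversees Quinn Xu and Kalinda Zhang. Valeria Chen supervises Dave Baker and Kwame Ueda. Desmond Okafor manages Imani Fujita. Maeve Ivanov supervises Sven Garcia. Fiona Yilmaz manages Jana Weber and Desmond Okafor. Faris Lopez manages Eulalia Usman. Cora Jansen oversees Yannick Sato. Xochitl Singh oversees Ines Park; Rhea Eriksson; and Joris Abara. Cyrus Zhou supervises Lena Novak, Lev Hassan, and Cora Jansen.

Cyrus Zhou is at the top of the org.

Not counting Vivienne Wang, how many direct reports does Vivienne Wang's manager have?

1

Vivienne Wang reports to Rosa Ishikawa. Rosa Ishikawa's other direct reports are Willa Volkov — 1 peer.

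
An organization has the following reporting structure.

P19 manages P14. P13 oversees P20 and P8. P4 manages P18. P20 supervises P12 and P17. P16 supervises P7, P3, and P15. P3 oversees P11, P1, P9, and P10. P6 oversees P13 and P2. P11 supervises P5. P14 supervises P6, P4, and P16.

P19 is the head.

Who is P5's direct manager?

P5 reports directly to P11.

P11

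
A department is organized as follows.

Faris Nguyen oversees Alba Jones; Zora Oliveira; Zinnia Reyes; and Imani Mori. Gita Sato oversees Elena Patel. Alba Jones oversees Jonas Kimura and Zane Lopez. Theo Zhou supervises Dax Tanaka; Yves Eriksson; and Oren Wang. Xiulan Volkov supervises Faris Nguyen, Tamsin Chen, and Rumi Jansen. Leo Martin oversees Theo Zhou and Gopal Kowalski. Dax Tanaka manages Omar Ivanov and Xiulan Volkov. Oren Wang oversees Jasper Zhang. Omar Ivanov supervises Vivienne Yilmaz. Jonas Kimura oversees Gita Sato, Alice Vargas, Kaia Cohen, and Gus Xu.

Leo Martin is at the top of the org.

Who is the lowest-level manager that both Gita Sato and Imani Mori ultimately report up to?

Gita Sato's chain of managers is Jonas Kimura, Alba Jones, Faris Nguyen, Xiulan Volkov, Dax Tanaka, Theo Zhou, Leo Martin. Imani Mori's chain of managers is Faris Nguyen, Xiulan Volkov, Dax Tanaka, Theo Zhou, Leo Martin. The first manager that appears in both chains is Faris Nguyen.

Faris Nguyen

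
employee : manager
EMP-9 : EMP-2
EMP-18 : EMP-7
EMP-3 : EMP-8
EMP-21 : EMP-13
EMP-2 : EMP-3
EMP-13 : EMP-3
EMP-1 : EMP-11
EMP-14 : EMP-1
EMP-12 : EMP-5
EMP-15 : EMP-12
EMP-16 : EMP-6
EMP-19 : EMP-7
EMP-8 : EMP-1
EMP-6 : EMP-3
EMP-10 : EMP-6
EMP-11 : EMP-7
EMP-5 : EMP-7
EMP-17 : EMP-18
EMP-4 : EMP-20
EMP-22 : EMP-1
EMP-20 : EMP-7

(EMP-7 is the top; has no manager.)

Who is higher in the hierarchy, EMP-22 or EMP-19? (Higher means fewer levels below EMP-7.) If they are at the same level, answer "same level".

EMP-22 is 3 levels below EMP-7; EMP-19 is 1. EMP-19 is higher.

EMP-19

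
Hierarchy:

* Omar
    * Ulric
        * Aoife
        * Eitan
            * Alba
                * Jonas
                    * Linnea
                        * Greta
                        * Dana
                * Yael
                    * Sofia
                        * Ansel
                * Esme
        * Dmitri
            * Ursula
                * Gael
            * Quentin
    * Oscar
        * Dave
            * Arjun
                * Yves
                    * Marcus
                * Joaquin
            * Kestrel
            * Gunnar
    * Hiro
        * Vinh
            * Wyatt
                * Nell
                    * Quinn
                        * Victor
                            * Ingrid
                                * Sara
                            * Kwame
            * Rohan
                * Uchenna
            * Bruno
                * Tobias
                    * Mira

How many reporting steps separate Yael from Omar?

Chain from Yael up to Omar: Yael → Alba → Eitan → Ulric → Omar. That is 4 steps up, so Yael is 4 levels below Omar.

4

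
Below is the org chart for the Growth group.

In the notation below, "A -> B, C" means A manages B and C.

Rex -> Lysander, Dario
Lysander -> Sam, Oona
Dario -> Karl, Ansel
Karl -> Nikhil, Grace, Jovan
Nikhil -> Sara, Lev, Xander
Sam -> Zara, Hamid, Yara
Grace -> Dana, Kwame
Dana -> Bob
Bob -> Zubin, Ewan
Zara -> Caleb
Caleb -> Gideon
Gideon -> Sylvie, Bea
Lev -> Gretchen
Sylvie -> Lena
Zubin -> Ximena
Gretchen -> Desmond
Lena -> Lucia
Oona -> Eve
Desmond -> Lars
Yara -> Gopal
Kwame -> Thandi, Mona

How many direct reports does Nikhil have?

Nikhil directly manages Sara, Lev, Xander. That is 3 direct reports.

3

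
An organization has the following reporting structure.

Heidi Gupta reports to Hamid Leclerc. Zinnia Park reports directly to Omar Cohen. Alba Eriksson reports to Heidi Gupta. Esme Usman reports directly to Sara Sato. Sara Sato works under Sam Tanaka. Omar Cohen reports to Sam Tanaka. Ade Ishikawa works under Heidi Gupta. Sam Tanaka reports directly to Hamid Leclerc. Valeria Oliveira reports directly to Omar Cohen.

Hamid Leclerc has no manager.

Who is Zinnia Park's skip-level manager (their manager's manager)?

Zinnia Park reports to Omar Cohen, and Omar Cohen reports to Sam Tanaka. So Zinnia Park's skip-level manager is Sam Tanaka.

Sam Tanaka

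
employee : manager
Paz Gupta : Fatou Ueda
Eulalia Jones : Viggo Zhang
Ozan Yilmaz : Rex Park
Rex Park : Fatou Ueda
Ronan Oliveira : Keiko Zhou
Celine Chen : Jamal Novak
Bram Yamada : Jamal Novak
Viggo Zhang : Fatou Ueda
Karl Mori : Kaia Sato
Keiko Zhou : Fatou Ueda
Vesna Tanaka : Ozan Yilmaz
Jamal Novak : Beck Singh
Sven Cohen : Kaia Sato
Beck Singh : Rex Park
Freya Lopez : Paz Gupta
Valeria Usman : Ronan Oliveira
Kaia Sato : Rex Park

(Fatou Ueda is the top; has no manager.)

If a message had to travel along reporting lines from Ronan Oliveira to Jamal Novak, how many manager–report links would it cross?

Ronan Oliveira is 2 levels below Fatou Ueda, and Jamal Novak is 3 levels below Fatou Ueda (their lowest common manager). The shortest path runs up from Ronan Oliveira to Fatou Ueda and back down to Jamal Novak: 2 + 3 = 5 links.

5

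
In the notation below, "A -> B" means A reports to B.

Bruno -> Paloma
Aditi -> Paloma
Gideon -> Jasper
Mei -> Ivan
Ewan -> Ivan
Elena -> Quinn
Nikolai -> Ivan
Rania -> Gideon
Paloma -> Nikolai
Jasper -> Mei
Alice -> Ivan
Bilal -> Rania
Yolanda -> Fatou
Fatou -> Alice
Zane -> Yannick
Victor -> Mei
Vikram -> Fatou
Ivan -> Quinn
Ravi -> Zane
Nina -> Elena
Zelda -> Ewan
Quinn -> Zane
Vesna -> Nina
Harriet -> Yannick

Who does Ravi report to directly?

Zane

Ravi reports directly to Zane.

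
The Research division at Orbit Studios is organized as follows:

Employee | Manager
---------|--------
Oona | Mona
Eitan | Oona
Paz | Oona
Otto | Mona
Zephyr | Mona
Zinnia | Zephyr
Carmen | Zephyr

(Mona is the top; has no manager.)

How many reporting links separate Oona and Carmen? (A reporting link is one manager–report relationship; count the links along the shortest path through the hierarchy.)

Oona is 1 level below Mona, and Carmen is 2 levels below Mona (their lowest common manager). The shortest path runs up from Oona to Mona and back down to Carmen: 1 + 2 = 3 links.

3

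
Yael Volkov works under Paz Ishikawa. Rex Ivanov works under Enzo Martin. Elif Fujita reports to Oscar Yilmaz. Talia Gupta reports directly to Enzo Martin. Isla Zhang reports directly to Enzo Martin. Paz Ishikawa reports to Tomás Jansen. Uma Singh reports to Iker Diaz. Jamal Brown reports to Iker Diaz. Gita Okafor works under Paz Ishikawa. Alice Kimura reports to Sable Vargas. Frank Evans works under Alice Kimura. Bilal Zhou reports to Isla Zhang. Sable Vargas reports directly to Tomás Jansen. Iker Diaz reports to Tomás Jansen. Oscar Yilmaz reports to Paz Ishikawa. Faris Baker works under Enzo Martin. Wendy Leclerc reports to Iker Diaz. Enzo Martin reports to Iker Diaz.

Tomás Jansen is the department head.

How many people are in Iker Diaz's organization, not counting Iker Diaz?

Iker Diaz directly manages Enzo Martin, Uma Singh, Jamal Brown, Wendy Leclerc. Under Enzo Martin: Faris Baker, Talia Gupta, Rex Ivanov, Isla Zhang, Bilal Zhou (5). Uma Singh has no reports. Jamal Brown has no reports. Wendy Leclerc has no reports. So Iker Diaz's organization is 4 direct reports plus everyone under them: 6 + 1 + 1 + 1 = 9.

9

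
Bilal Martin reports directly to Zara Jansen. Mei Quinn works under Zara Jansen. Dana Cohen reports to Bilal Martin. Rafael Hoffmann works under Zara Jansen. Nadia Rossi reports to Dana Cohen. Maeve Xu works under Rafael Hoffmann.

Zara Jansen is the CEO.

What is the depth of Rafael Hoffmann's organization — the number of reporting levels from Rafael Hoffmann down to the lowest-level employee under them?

1

The longest chain under Rafael Hoffmann runs Rafael Hoffmann → Maeve Xu, which is 1 level below Rafael Hoffmann.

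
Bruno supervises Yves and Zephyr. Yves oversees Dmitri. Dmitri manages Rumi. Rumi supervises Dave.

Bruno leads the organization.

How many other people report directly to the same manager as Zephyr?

Zephyr reports to Bruno. Bruno's other direct reports are Yves — 1 peer.

1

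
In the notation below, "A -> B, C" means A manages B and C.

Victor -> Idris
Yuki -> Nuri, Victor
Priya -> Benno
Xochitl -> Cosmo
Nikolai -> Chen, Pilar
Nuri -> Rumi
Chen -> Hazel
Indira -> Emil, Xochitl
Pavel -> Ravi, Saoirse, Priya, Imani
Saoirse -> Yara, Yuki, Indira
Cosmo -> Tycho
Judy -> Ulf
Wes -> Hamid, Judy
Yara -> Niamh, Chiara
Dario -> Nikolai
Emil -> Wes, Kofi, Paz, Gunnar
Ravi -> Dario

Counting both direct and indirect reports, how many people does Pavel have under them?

Pavel directly manages Ravi, Saoirse, Priya, Imani. Under Ravi: Dario, Nikolai, Pilar, Chen, Hazel (5). Under Saoirse: Indira, Xochitl, Cosmo, Tycho, Emil, Gunnar, Paz, Kofi, Wes, Judy, Ulf, Hamid, Yuki, Victor, Idris, Nuri, Rumi, Yara, Chiara, Niamh (20). Under Priya: Benno (1). Imani has no reports. So Pavel's organization is 4 direct reports plus everyone under them: 6 + 21 + 2 + 1 = 30.

30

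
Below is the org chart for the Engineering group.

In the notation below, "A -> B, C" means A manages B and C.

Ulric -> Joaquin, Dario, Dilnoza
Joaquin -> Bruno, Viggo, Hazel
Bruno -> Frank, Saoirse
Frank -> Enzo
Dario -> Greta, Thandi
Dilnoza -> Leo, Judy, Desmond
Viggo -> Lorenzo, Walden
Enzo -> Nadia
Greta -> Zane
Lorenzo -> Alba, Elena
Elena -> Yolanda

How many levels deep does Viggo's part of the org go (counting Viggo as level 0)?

3

The longest chain under Viggo runs Viggo → Lorenzo → Elena → Yolanda, which is 3 levels below Viggo.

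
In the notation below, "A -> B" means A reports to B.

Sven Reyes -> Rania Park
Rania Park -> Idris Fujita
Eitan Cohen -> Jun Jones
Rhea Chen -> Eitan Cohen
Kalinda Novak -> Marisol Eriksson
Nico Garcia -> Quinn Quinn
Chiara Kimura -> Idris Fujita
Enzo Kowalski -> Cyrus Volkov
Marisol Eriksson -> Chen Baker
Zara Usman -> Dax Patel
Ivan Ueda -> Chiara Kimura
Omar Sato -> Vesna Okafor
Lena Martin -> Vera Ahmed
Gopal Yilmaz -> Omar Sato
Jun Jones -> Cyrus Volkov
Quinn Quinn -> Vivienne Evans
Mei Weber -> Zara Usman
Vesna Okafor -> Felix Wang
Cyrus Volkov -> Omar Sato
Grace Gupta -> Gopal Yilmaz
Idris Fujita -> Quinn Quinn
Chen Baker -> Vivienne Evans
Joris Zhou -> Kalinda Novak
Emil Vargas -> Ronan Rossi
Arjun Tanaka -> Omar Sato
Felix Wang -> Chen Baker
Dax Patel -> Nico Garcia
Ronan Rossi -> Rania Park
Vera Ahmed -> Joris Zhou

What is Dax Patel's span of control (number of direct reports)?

1

Dax Patel directly manages Zara Usman. That is 1 direct report.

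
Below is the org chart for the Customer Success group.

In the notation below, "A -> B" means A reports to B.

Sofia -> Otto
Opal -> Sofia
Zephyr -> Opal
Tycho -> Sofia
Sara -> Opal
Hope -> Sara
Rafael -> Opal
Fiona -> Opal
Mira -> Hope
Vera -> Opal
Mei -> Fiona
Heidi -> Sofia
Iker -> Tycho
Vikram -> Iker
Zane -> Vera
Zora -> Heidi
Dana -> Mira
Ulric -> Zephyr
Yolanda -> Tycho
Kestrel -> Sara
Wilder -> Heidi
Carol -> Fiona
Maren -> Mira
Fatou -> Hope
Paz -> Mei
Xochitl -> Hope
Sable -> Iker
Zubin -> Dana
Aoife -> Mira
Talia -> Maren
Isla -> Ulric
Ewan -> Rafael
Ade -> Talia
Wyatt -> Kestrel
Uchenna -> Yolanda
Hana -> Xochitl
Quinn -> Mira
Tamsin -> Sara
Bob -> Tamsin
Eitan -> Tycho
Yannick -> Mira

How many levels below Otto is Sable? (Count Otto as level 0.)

Chain from Sable up to Otto: Sable → Iker → Tycho → Sofia → Otto. That is 4 steps up, so Sable is 4 levels below Otto.

4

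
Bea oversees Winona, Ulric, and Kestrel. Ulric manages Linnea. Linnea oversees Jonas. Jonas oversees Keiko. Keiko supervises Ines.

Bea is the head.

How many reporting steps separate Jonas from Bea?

Chain from Jonas up to Bea: Jonas → Linnea → Ulric → Bea. That is 3 steps up, so Jonas is 3 levels below Bea.

3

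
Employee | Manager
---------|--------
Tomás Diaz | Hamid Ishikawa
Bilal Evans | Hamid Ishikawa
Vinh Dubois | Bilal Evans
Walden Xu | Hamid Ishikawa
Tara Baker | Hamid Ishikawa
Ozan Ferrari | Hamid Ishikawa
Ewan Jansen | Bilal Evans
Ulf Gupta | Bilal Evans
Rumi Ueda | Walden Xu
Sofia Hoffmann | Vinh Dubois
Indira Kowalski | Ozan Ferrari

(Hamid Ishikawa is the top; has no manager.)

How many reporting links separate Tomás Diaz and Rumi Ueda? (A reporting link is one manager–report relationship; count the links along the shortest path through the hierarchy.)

3

Tomás Diaz is 1 level below Hamid Ishikawa, and Rumi Ueda is 2 levels below Hamid Ishikawa (their lowest common manager). The shortest path runs up from Tomás Diaz to Hamid Ishikawa and back down to Rumi Ueda: 1 + 2 = 3 links.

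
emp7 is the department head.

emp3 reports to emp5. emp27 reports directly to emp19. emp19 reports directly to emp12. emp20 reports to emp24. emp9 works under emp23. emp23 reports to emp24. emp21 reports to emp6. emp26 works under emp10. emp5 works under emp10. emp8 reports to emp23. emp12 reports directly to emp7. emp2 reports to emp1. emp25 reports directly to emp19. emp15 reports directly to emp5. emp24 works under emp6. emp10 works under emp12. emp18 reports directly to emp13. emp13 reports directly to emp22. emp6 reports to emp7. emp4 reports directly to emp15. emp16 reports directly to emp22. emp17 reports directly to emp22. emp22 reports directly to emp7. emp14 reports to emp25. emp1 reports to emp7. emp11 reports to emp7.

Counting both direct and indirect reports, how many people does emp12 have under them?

emp12 directly manages emp19, emp10. Under emp19: emp27, emp25, emp14 (3). Under emp10: emp26, emp5, emp15, emp4, emp3 (5). So emp12's organization is 2 direct reports plus everyone under them: 4 + 6 = 10.

10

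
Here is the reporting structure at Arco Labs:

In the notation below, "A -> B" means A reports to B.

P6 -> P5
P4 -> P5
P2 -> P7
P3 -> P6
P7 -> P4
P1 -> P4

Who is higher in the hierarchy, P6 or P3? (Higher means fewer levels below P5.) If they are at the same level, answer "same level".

P6 is 1 level below P5; P3 is 2. P6 is higher.

P6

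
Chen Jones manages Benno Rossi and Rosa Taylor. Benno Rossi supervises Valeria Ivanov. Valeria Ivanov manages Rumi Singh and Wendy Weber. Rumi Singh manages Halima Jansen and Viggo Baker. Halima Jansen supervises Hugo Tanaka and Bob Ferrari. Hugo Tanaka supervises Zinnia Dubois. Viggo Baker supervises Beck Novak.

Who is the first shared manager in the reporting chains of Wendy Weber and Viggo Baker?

Valeria Ivanov

Wendy Weber's chain of managers is Valeria Ivanov, Benno Rossi, Chen Jones. Viggo Baker's chain of managers is Rumi Singh, Valeria Ivanov, Benno Rossi, Chen Jones. The first manager that appears in both chains is Valeria Ivanov.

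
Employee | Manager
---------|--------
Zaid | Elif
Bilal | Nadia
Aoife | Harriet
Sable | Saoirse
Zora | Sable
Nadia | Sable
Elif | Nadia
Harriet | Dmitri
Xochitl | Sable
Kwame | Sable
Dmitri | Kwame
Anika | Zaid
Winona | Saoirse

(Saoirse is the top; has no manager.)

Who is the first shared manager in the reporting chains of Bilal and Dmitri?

Sable

Bilal's chain of managers is Nadia, Sable, Saoirse. Dmitri's chain of managers is Kwame, Sable, Saoirse. The first manager that appears in both chains is Sable.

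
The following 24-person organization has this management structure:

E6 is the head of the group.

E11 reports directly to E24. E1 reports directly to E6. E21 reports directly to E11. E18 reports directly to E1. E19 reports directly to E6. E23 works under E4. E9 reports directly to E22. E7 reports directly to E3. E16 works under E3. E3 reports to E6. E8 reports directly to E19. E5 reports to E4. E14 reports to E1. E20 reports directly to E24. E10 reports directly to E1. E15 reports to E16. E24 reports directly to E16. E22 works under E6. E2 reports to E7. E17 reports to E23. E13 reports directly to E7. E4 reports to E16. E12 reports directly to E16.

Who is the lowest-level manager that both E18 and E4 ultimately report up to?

E6

E18's chain of managers is E1, E6. E4's chain of managers is E16, E3, E6. The first manager that appears in both chains is E6.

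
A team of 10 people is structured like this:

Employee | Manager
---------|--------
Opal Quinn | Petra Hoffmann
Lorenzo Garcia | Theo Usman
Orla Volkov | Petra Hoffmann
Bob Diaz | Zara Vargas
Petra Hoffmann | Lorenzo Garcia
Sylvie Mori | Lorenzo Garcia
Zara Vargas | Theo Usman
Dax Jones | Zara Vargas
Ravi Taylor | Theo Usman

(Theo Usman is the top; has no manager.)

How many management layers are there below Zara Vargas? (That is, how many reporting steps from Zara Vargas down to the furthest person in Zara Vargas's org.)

1

The longest chain under Zara Vargas runs Zara Vargas → Dax Jones, which is 1 level below Zara Vargas.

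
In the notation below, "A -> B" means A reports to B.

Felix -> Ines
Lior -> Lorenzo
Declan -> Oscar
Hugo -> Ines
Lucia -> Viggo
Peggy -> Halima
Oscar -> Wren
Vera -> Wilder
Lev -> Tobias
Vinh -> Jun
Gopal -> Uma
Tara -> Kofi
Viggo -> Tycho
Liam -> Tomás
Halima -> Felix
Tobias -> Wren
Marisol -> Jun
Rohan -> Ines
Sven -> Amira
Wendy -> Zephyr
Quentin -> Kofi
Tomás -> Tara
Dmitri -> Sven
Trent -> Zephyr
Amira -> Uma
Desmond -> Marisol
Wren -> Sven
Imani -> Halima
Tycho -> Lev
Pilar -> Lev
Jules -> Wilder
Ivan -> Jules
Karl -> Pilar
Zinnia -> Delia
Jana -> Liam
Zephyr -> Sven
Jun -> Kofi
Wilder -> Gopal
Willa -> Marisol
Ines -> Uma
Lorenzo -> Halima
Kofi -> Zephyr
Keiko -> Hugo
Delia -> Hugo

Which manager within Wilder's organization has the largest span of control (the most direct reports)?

Wilder

Direct-report counts within Wilder's organization: Wilder has 2; Jules has 1. The largest is 2, held by Wilder.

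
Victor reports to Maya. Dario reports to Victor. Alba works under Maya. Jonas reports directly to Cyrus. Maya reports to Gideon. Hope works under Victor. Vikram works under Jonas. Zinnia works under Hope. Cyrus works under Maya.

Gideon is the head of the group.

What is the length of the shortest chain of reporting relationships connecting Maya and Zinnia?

3

Zinnia is in Maya's organization: the chain from Zinnia up to Maya is Zinnia → Hope → Victor → Maya, which is 3 links.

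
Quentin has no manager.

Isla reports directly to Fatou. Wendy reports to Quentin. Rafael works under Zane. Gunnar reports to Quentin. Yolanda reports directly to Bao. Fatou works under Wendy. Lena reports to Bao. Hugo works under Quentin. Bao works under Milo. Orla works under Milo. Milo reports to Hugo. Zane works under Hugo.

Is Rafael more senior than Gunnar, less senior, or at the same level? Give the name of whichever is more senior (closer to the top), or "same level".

Rafael is 3 levels below Quentin; Gunnar is 1. Gunnar is higher.

Gunnar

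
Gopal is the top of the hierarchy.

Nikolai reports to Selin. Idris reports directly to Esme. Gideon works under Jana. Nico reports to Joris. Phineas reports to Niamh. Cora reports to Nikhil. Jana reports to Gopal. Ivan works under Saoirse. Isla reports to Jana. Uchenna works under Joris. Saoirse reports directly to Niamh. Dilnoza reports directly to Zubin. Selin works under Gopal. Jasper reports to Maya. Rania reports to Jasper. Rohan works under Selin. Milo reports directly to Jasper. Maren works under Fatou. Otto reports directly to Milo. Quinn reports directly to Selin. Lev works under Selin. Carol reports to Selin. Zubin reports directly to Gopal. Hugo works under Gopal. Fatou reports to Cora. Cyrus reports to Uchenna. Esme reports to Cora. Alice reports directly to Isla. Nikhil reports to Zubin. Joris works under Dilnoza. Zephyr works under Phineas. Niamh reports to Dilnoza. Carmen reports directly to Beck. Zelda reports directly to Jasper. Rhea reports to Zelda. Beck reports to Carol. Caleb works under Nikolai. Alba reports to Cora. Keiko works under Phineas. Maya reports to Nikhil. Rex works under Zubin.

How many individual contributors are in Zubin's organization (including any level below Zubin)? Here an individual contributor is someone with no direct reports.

The people in Zubin's organization with no one reporting to them are Rex, Keiko, Zephyr, Ivan, Nico, Cyrus, Maren, Alba, Idris, Rania, Otto, Rhea. That is 12.

12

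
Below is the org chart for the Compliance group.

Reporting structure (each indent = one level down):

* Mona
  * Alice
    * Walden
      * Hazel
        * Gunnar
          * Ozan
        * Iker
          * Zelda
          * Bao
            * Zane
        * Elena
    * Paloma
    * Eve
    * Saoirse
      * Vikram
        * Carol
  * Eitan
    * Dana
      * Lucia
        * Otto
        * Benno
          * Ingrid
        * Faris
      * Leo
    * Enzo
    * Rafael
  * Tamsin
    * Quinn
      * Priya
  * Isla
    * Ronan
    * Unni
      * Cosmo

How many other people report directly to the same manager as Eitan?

3

Eitan reports to Mona. Mona's other direct reports are Alice, Tamsin, Isla — 3 peers.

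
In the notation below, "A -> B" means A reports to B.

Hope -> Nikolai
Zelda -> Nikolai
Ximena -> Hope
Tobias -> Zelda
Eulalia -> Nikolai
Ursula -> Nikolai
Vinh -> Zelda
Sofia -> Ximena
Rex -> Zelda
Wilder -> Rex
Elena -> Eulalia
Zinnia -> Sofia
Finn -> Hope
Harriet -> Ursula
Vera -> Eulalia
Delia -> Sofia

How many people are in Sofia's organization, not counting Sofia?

Sofia directly manages Zinnia, Delia. Zinnia has no reports. Delia has no reports. So Sofia's organization is 2 direct reports plus everyone under them: 1 + 1 = 2.

2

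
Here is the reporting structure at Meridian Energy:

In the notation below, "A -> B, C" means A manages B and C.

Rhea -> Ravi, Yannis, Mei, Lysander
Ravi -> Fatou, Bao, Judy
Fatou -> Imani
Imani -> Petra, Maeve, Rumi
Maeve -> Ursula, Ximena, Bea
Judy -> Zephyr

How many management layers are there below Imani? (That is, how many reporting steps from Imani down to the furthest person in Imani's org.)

2

The longest chain under Imani runs Imani → Maeve → Bea, which is 2 levels below Imani.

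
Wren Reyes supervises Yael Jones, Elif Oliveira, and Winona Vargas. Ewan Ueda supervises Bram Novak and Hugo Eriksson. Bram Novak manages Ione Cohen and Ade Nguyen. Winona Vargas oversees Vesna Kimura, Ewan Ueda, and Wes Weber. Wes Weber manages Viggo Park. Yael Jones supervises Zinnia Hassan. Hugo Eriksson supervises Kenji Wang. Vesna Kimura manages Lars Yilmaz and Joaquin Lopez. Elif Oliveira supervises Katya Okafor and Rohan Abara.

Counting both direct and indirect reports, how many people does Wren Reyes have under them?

Wren Reyes directly manages Winona Vargas, Elif Oliveira, Yael Jones. Under Winona Vargas: Wes Weber, Viggo Park, Ewan Ueda, Hugo Eriksson, Kenji Wang, Bram Novak, Ade Nguyen, Ione Cohen, Vesna Kimura, Joaquin Lopez, Lars Yilmaz (11). Under Elif Oliveira: Rohan Abara, Katya Okafor (2). Under Yael Jones: Zinnia Hassan (1). So Wren Reyes's organization is 3 direct reports plus everyone under them: 12 + 3 + 2 = 17.

17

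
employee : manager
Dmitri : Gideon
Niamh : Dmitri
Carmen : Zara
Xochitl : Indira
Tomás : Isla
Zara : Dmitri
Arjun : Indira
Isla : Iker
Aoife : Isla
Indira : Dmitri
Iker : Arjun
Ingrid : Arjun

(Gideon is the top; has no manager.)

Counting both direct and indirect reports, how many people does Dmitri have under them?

11

Dmitri directly manages Indira, Zara, Niamh. Under Indira: Xochitl, Arjun, Iker, Isla, Tomás, Aoife, Ingrid (7). Under Zara: Carmen (1). Niamh has no reports. So Dmitri's organization is 3 direct reports plus everyone under them: 8 + 2 + 1 = 11.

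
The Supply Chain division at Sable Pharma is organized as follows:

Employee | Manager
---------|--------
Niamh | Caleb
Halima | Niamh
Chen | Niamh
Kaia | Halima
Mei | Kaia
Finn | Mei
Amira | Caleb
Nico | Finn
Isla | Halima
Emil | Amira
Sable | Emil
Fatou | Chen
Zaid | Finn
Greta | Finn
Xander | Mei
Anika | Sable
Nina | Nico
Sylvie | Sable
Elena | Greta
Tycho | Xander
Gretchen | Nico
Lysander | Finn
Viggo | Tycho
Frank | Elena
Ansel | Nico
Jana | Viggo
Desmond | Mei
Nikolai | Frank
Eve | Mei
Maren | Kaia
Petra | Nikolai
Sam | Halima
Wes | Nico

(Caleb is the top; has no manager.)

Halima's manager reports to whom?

Halima reports to Niamh, and Niamh reports to Caleb. So Halima's skip-level manager is Caleb.

Caleb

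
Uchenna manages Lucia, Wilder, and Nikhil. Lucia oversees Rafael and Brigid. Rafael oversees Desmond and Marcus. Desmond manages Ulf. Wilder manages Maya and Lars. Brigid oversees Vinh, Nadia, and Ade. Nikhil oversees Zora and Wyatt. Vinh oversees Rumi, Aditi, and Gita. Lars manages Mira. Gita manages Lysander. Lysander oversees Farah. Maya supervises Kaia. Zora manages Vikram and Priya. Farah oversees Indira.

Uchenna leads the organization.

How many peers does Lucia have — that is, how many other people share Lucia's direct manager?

2

Lucia reports to Uchenna. Uchenna's other direct reports are Wilder, Nikhil — 2 peers.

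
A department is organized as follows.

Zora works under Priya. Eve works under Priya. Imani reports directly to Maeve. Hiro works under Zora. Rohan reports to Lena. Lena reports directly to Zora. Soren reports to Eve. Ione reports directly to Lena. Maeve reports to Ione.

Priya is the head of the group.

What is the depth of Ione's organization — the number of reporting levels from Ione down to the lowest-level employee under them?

The longest chain under Ione runs Ione → Maeve → Imani, which is 2 levels below Ione.

2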